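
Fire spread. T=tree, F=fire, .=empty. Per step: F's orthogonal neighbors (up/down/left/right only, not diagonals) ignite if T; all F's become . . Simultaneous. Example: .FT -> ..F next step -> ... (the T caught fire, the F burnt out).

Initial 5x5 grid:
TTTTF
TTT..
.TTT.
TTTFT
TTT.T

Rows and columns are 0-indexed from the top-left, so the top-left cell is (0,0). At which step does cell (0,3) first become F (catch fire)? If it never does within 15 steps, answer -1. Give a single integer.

Step 1: cell (0,3)='F' (+4 fires, +2 burnt)
  -> target ignites at step 1
Step 2: cell (0,3)='.' (+5 fires, +4 burnt)
Step 3: cell (0,3)='.' (+5 fires, +5 burnt)
Step 4: cell (0,3)='.' (+3 fires, +5 burnt)
Step 5: cell (0,3)='.' (+1 fires, +3 burnt)
Step 6: cell (0,3)='.' (+0 fires, +1 burnt)
  fire out at step 6

1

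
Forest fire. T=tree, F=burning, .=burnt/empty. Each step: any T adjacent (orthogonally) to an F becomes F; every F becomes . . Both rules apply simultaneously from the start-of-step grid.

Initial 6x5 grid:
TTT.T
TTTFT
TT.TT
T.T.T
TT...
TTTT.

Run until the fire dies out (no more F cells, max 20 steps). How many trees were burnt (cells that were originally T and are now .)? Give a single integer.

Answer: 20

Derivation:
Step 1: +3 fires, +1 burnt (F count now 3)
Step 2: +4 fires, +3 burnt (F count now 4)
Step 3: +4 fires, +4 burnt (F count now 4)
Step 4: +2 fires, +4 burnt (F count now 2)
Step 5: +1 fires, +2 burnt (F count now 1)
Step 6: +1 fires, +1 burnt (F count now 1)
Step 7: +2 fires, +1 burnt (F count now 2)
Step 8: +1 fires, +2 burnt (F count now 1)
Step 9: +1 fires, +1 burnt (F count now 1)
Step 10: +1 fires, +1 burnt (F count now 1)
Step 11: +0 fires, +1 burnt (F count now 0)
Fire out after step 11
Initially T: 21, now '.': 29
Total burnt (originally-T cells now '.'): 20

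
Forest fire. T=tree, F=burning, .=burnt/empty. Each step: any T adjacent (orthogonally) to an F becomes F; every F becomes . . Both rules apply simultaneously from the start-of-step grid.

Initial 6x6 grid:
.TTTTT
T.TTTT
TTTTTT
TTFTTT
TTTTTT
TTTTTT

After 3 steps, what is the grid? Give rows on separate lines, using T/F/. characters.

Step 1: 4 trees catch fire, 1 burn out
  .TTTTT
  T.TTTT
  TTFTTT
  TF.FTT
  TTFTTT
  TTTTTT
Step 2: 8 trees catch fire, 4 burn out
  .TTTTT
  T.FTTT
  TF.FTT
  F...FT
  TF.FTT
  TTFTTT
Step 3: 9 trees catch fire, 8 burn out
  .TFTTT
  T..FTT
  F...FT
  .....F
  F...FT
  TF.FTT

.TFTTT
T..FTT
F...FT
.....F
F...FT
TF.FTT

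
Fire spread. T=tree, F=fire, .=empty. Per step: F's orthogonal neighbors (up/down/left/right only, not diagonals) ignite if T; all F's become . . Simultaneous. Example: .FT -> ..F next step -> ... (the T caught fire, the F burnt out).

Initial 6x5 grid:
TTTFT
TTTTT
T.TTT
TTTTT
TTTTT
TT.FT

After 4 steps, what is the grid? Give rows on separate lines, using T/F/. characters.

Step 1: 5 trees catch fire, 2 burn out
  TTF.F
  TTTFT
  T.TTT
  TTTTT
  TTTFT
  TT..F
Step 2: 7 trees catch fire, 5 burn out
  TF...
  TTF.F
  T.TFT
  TTTFT
  TTF.F
  TT...
Step 3: 7 trees catch fire, 7 burn out
  F....
  TF...
  T.F.F
  TTF.F
  TF...
  TT...
Step 4: 4 trees catch fire, 7 burn out
  .....
  F....
  T....
  TF...
  F....
  TF...

.....
F....
T....
TF...
F....
TF...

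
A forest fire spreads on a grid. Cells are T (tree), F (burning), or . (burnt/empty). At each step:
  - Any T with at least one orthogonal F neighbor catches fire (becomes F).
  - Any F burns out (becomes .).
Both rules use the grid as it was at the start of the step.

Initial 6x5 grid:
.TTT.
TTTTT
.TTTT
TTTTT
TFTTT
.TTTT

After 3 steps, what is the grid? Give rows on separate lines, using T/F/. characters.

Step 1: 4 trees catch fire, 1 burn out
  .TTT.
  TTTTT
  .TTTT
  TFTTT
  F.FTT
  .FTTT
Step 2: 5 trees catch fire, 4 burn out
  .TTT.
  TTTTT
  .FTTT
  F.FTT
  ...FT
  ..FTT
Step 3: 5 trees catch fire, 5 burn out
  .TTT.
  TFTTT
  ..FTT
  ...FT
  ....F
  ...FT

.TTT.
TFTTT
..FTT
...FT
....F
...FT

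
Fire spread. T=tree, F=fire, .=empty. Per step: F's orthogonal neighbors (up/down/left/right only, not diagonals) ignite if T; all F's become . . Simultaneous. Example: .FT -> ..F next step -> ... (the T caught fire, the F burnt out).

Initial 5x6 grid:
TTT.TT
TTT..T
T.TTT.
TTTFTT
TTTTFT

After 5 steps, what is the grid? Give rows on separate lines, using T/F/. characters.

Step 1: 5 trees catch fire, 2 burn out
  TTT.TT
  TTT..T
  T.TFT.
  TTF.FT
  TTTF.F
Step 2: 5 trees catch fire, 5 burn out
  TTT.TT
  TTT..T
  T.F.F.
  TF...F
  TTF...
Step 3: 3 trees catch fire, 5 burn out
  TTT.TT
  TTF..T
  T.....
  F.....
  TF....
Step 4: 4 trees catch fire, 3 burn out
  TTF.TT
  TF...T
  F.....
  ......
  F.....
Step 5: 2 trees catch fire, 4 burn out
  TF..TT
  F....T
  ......
  ......
  ......

TF..TT
F....T
......
......
......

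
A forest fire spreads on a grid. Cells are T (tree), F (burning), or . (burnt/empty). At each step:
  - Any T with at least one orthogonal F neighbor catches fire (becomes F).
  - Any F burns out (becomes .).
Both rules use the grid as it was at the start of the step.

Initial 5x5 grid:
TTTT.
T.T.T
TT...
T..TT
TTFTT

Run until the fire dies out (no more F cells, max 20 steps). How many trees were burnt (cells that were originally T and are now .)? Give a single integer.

Answer: 15

Derivation:
Step 1: +2 fires, +1 burnt (F count now 2)
Step 2: +3 fires, +2 burnt (F count now 3)
Step 3: +2 fires, +3 burnt (F count now 2)
Step 4: +1 fires, +2 burnt (F count now 1)
Step 5: +2 fires, +1 burnt (F count now 2)
Step 6: +1 fires, +2 burnt (F count now 1)
Step 7: +1 fires, +1 burnt (F count now 1)
Step 8: +1 fires, +1 burnt (F count now 1)
Step 9: +2 fires, +1 burnt (F count now 2)
Step 10: +0 fires, +2 burnt (F count now 0)
Fire out after step 10
Initially T: 16, now '.': 24
Total burnt (originally-T cells now '.'): 15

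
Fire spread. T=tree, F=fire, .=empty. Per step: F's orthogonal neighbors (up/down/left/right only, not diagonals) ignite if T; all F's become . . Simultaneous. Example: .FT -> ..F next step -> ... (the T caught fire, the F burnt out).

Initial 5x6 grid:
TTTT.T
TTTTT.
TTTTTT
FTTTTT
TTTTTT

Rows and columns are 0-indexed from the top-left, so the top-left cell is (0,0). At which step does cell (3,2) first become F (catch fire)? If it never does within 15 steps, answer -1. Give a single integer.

Step 1: cell (3,2)='T' (+3 fires, +1 burnt)
Step 2: cell (3,2)='F' (+4 fires, +3 burnt)
  -> target ignites at step 2
Step 3: cell (3,2)='.' (+5 fires, +4 burnt)
Step 4: cell (3,2)='.' (+5 fires, +5 burnt)
Step 5: cell (3,2)='.' (+5 fires, +5 burnt)
Step 6: cell (3,2)='.' (+4 fires, +5 burnt)
Step 7: cell (3,2)='.' (+0 fires, +4 burnt)
  fire out at step 7

2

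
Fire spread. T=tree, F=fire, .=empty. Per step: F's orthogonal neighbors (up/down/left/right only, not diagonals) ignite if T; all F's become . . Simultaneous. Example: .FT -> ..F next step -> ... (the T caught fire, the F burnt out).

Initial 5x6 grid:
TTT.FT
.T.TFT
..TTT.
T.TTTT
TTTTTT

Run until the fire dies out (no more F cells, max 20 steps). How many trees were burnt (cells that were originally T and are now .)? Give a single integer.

Answer: 17

Derivation:
Step 1: +4 fires, +2 burnt (F count now 4)
Step 2: +2 fires, +4 burnt (F count now 2)
Step 3: +4 fires, +2 burnt (F count now 4)
Step 4: +3 fires, +4 burnt (F count now 3)
Step 5: +1 fires, +3 burnt (F count now 1)
Step 6: +1 fires, +1 burnt (F count now 1)
Step 7: +1 fires, +1 burnt (F count now 1)
Step 8: +1 fires, +1 burnt (F count now 1)
Step 9: +0 fires, +1 burnt (F count now 0)
Fire out after step 9
Initially T: 21, now '.': 26
Total burnt (originally-T cells now '.'): 17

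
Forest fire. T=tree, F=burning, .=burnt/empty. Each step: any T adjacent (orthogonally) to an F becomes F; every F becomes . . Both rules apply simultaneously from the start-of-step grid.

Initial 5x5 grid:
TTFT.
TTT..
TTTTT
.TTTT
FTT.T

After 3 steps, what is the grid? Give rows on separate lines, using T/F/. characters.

Step 1: 4 trees catch fire, 2 burn out
  TF.F.
  TTF..
  TTTTT
  .TTTT
  .FT.T
Step 2: 5 trees catch fire, 4 burn out
  F....
  TF...
  TTFTT
  .FTTT
  ..F.T
Step 3: 4 trees catch fire, 5 burn out
  .....
  F....
  TF.FT
  ..FTT
  ....T

.....
F....
TF.FT
..FTT
....T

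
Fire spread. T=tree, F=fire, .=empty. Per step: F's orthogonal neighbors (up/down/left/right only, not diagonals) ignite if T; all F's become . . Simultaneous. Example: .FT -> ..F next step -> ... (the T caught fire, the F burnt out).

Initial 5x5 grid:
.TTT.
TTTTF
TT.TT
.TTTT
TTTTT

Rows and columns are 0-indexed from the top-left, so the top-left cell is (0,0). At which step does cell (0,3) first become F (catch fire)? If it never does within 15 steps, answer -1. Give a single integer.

Step 1: cell (0,3)='T' (+2 fires, +1 burnt)
Step 2: cell (0,3)='F' (+4 fires, +2 burnt)
  -> target ignites at step 2
Step 3: cell (0,3)='.' (+4 fires, +4 burnt)
Step 4: cell (0,3)='.' (+5 fires, +4 burnt)
Step 5: cell (0,3)='.' (+3 fires, +5 burnt)
Step 6: cell (0,3)='.' (+1 fires, +3 burnt)
Step 7: cell (0,3)='.' (+1 fires, +1 burnt)
Step 8: cell (0,3)='.' (+0 fires, +1 burnt)
  fire out at step 8

2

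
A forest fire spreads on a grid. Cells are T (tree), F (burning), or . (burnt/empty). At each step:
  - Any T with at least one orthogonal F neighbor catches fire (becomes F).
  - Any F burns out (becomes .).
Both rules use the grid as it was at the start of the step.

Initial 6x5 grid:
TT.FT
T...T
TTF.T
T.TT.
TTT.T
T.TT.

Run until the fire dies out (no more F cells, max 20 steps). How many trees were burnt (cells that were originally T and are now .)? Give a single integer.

Step 1: +3 fires, +2 burnt (F count now 3)
Step 2: +4 fires, +3 burnt (F count now 4)
Step 3: +5 fires, +4 burnt (F count now 5)
Step 4: +3 fires, +5 burnt (F count now 3)
Step 5: +2 fires, +3 burnt (F count now 2)
Step 6: +0 fires, +2 burnt (F count now 0)
Fire out after step 6
Initially T: 18, now '.': 29
Total burnt (originally-T cells now '.'): 17

Answer: 17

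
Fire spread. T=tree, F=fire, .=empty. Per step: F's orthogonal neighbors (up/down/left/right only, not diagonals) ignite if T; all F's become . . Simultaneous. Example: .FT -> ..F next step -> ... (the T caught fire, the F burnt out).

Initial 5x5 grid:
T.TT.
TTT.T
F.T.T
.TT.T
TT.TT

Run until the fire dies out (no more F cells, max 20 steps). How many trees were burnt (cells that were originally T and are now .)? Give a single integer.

Answer: 11

Derivation:
Step 1: +1 fires, +1 burnt (F count now 1)
Step 2: +2 fires, +1 burnt (F count now 2)
Step 3: +1 fires, +2 burnt (F count now 1)
Step 4: +2 fires, +1 burnt (F count now 2)
Step 5: +2 fires, +2 burnt (F count now 2)
Step 6: +1 fires, +2 burnt (F count now 1)
Step 7: +1 fires, +1 burnt (F count now 1)
Step 8: +1 fires, +1 burnt (F count now 1)
Step 9: +0 fires, +1 burnt (F count now 0)
Fire out after step 9
Initially T: 16, now '.': 20
Total burnt (originally-T cells now '.'): 11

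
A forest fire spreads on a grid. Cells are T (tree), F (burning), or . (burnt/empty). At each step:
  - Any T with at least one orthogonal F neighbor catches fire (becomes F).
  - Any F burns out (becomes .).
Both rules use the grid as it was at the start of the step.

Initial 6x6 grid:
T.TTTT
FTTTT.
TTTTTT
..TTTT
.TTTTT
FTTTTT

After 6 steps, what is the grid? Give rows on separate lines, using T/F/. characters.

Step 1: 4 trees catch fire, 2 burn out
  F.TTTT
  .FTTT.
  FTTTTT
  ..TTTT
  .TTTTT
  .FTTTT
Step 2: 4 trees catch fire, 4 burn out
  ..TTTT
  ..FTT.
  .FTTTT
  ..TTTT
  .FTTTT
  ..FTTT
Step 3: 5 trees catch fire, 4 burn out
  ..FTTT
  ...FT.
  ..FTTT
  ..TTTT
  ..FTTT
  ...FTT
Step 4: 6 trees catch fire, 5 burn out
  ...FTT
  ....F.
  ...FTT
  ..FTTT
  ...FTT
  ....FT
Step 5: 5 trees catch fire, 6 burn out
  ....FT
  ......
  ....FT
  ...FTT
  ....FT
  .....F
Step 6: 4 trees catch fire, 5 burn out
  .....F
  ......
  .....F
  ....FT
  .....F
  ......

.....F
......
.....F
....FT
.....F
......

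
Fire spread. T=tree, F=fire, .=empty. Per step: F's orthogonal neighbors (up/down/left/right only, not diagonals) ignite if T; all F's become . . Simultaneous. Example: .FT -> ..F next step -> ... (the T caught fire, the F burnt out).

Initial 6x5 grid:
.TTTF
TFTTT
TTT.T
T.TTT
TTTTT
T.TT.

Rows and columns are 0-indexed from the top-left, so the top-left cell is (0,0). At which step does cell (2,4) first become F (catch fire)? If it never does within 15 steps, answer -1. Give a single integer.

Step 1: cell (2,4)='T' (+6 fires, +2 burnt)
Step 2: cell (2,4)='F' (+5 fires, +6 burnt)
  -> target ignites at step 2
Step 3: cell (2,4)='.' (+3 fires, +5 burnt)
Step 4: cell (2,4)='.' (+4 fires, +3 burnt)
Step 5: cell (2,4)='.' (+4 fires, +4 burnt)
Step 6: cell (2,4)='.' (+1 fires, +4 burnt)
Step 7: cell (2,4)='.' (+0 fires, +1 burnt)
  fire out at step 7

2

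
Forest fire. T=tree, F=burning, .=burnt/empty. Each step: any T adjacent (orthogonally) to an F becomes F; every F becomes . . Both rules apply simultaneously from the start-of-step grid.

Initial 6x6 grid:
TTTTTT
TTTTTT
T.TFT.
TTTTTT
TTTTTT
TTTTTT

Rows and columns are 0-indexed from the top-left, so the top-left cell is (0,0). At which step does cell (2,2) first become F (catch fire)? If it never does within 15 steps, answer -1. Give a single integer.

Step 1: cell (2,2)='F' (+4 fires, +1 burnt)
  -> target ignites at step 1
Step 2: cell (2,2)='.' (+6 fires, +4 burnt)
Step 3: cell (2,2)='.' (+9 fires, +6 burnt)
Step 4: cell (2,2)='.' (+8 fires, +9 burnt)
Step 5: cell (2,2)='.' (+5 fires, +8 burnt)
Step 6: cell (2,2)='.' (+1 fires, +5 burnt)
Step 7: cell (2,2)='.' (+0 fires, +1 burnt)
  fire out at step 7

1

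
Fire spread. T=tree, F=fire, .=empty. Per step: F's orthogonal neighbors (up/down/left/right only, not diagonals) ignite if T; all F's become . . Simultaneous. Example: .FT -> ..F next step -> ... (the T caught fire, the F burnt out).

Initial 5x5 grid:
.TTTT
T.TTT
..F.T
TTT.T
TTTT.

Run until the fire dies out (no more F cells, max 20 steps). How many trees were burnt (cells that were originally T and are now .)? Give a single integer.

Step 1: +2 fires, +1 burnt (F count now 2)
Step 2: +4 fires, +2 burnt (F count now 4)
Step 3: +6 fires, +4 burnt (F count now 6)
Step 4: +3 fires, +6 burnt (F count now 3)
Step 5: +1 fires, +3 burnt (F count now 1)
Step 6: +0 fires, +1 burnt (F count now 0)
Fire out after step 6
Initially T: 17, now '.': 24
Total burnt (originally-T cells now '.'): 16

Answer: 16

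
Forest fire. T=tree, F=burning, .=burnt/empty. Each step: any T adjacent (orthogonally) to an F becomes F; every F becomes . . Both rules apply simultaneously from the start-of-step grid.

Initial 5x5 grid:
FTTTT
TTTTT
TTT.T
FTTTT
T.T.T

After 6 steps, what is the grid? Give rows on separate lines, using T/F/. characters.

Step 1: 5 trees catch fire, 2 burn out
  .FTTT
  FTTTT
  FTT.T
  .FTTT
  F.T.T
Step 2: 4 trees catch fire, 5 burn out
  ..FTT
  .FTTT
  .FT.T
  ..FTT
  ..T.T
Step 3: 5 trees catch fire, 4 burn out
  ...FT
  ..FTT
  ..F.T
  ...FT
  ..F.T
Step 4: 3 trees catch fire, 5 burn out
  ....F
  ...FT
  ....T
  ....F
  ....T
Step 5: 3 trees catch fire, 3 burn out
  .....
  ....F
  ....F
  .....
  ....F
Step 6: 0 trees catch fire, 3 burn out
  .....
  .....
  .....
  .....
  .....

.....
.....
.....
.....
.....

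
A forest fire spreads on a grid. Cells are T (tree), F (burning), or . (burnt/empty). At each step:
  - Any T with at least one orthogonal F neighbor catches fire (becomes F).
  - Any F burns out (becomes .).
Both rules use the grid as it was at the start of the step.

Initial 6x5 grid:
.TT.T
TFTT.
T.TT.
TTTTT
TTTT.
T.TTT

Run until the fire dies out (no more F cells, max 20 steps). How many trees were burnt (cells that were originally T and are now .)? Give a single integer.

Answer: 21

Derivation:
Step 1: +3 fires, +1 burnt (F count now 3)
Step 2: +4 fires, +3 burnt (F count now 4)
Step 3: +3 fires, +4 burnt (F count now 3)
Step 4: +4 fires, +3 burnt (F count now 4)
Step 5: +5 fires, +4 burnt (F count now 5)
Step 6: +1 fires, +5 burnt (F count now 1)
Step 7: +1 fires, +1 burnt (F count now 1)
Step 8: +0 fires, +1 burnt (F count now 0)
Fire out after step 8
Initially T: 22, now '.': 29
Total burnt (originally-T cells now '.'): 21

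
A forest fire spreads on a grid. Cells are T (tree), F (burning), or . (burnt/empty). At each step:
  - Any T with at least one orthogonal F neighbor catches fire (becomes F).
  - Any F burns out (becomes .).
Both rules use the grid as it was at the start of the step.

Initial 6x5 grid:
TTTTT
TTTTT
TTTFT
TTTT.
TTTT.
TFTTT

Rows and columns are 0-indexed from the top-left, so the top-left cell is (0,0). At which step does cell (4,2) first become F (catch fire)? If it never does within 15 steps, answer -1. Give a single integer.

Step 1: cell (4,2)='T' (+7 fires, +2 burnt)
Step 2: cell (4,2)='F' (+10 fires, +7 burnt)
  -> target ignites at step 2
Step 3: cell (4,2)='.' (+6 fires, +10 burnt)
Step 4: cell (4,2)='.' (+2 fires, +6 burnt)
Step 5: cell (4,2)='.' (+1 fires, +2 burnt)
Step 6: cell (4,2)='.' (+0 fires, +1 burnt)
  fire out at step 6

2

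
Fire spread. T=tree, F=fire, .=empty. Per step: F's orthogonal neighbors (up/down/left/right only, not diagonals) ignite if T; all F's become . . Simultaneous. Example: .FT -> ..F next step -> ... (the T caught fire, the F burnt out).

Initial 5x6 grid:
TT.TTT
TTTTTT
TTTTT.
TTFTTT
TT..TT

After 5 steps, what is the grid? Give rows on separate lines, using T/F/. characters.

Step 1: 3 trees catch fire, 1 burn out
  TT.TTT
  TTTTTT
  TTFTT.
  TF.FTT
  TT..TT
Step 2: 6 trees catch fire, 3 burn out
  TT.TTT
  TTFTTT
  TF.FT.
  F...FT
  TF..TT
Step 3: 7 trees catch fire, 6 burn out
  TT.TTT
  TF.FTT
  F...F.
  .....F
  F...FT
Step 4: 5 trees catch fire, 7 burn out
  TF.FTT
  F...FT
  ......
  ......
  .....F
Step 5: 3 trees catch fire, 5 burn out
  F...FT
  .....F
  ......
  ......
  ......

F...FT
.....F
......
......
......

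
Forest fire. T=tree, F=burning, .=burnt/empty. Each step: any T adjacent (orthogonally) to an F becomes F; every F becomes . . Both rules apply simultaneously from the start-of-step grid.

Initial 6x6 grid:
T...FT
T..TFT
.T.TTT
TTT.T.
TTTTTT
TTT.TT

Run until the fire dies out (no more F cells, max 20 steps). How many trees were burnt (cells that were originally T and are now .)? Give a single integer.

Step 1: +4 fires, +2 burnt (F count now 4)
Step 2: +3 fires, +4 burnt (F count now 3)
Step 3: +1 fires, +3 burnt (F count now 1)
Step 4: +3 fires, +1 burnt (F count now 3)
Step 5: +2 fires, +3 burnt (F count now 2)
Step 6: +3 fires, +2 burnt (F count now 3)
Step 7: +3 fires, +3 burnt (F count now 3)
Step 8: +3 fires, +3 burnt (F count now 3)
Step 9: +0 fires, +3 burnt (F count now 0)
Fire out after step 9
Initially T: 24, now '.': 34
Total burnt (originally-T cells now '.'): 22

Answer: 22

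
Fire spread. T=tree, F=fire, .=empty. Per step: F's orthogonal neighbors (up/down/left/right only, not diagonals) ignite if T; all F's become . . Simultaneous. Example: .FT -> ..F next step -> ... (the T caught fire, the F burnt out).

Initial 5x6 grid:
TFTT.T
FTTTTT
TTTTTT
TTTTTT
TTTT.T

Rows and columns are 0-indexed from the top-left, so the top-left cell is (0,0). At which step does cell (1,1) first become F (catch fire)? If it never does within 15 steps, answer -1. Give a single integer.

Step 1: cell (1,1)='F' (+4 fires, +2 burnt)
  -> target ignites at step 1
Step 2: cell (1,1)='.' (+4 fires, +4 burnt)
Step 3: cell (1,1)='.' (+4 fires, +4 burnt)
Step 4: cell (1,1)='.' (+4 fires, +4 burnt)
Step 5: cell (1,1)='.' (+4 fires, +4 burnt)
Step 6: cell (1,1)='.' (+4 fires, +4 burnt)
Step 7: cell (1,1)='.' (+1 fires, +4 burnt)
Step 8: cell (1,1)='.' (+1 fires, +1 burnt)
Step 9: cell (1,1)='.' (+0 fires, +1 burnt)
  fire out at step 9

1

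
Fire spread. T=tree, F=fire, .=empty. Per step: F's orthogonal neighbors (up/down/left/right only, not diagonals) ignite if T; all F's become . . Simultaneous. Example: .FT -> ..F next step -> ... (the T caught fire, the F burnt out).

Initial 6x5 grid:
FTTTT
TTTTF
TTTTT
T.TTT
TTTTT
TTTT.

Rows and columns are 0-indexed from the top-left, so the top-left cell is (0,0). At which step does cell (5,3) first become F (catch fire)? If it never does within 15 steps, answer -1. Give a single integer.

Step 1: cell (5,3)='T' (+5 fires, +2 burnt)
Step 2: cell (5,3)='T' (+7 fires, +5 burnt)
Step 3: cell (5,3)='T' (+5 fires, +7 burnt)
Step 4: cell (5,3)='T' (+3 fires, +5 burnt)
Step 5: cell (5,3)='F' (+4 fires, +3 burnt)
  -> target ignites at step 5
Step 6: cell (5,3)='.' (+2 fires, +4 burnt)
Step 7: cell (5,3)='.' (+0 fires, +2 burnt)
  fire out at step 7

5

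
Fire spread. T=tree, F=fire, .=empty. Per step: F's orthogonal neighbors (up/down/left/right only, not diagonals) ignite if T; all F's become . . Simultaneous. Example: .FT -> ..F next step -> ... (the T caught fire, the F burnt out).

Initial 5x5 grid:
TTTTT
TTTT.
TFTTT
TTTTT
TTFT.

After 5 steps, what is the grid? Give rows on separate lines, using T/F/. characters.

Step 1: 7 trees catch fire, 2 burn out
  TTTTT
  TFTT.
  F.FTT
  TFFTT
  TF.F.
Step 2: 7 trees catch fire, 7 burn out
  TFTTT
  F.FT.
  ...FT
  F..FT
  F....
Step 3: 5 trees catch fire, 7 burn out
  F.FTT
  ...F.
  ....F
  ....F
  .....
Step 4: 1 trees catch fire, 5 burn out
  ...FT
  .....
  .....
  .....
  .....
Step 5: 1 trees catch fire, 1 burn out
  ....F
  .....
  .....
  .....
  .....

....F
.....
.....
.....
.....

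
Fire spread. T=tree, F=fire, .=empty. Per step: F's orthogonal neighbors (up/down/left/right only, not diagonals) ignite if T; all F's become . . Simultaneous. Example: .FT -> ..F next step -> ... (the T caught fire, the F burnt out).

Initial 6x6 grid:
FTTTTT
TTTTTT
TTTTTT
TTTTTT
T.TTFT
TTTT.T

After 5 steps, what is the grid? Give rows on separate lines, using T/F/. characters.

Step 1: 5 trees catch fire, 2 burn out
  .FTTTT
  FTTTTT
  TTTTTT
  TTTTFT
  T.TF.F
  TTTT.T
Step 2: 9 trees catch fire, 5 burn out
  ..FTTT
  .FTTTT
  FTTTFT
  TTTF.F
  T.F...
  TTTF.F
Step 3: 9 trees catch fire, 9 burn out
  ...FTT
  ..FTFT
  .FTF.F
  FTF...
  T.....
  TTF...
Step 4: 7 trees catch fire, 9 burn out
  ....FT
  ...F.F
  ..F...
  .F....
  F.....
  TF....
Step 5: 2 trees catch fire, 7 burn out
  .....F
  ......
  ......
  ......
  ......
  F.....

.....F
......
......
......
......
F.....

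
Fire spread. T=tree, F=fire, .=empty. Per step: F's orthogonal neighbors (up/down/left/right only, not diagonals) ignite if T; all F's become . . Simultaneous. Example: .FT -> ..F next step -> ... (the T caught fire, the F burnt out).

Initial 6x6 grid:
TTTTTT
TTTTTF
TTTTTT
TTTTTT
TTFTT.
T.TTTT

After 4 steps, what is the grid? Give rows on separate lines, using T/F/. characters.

Step 1: 7 trees catch fire, 2 burn out
  TTTTTF
  TTTTF.
  TTTTTF
  TTFTTT
  TF.FT.
  T.FTTT
Step 2: 10 trees catch fire, 7 burn out
  TTTTF.
  TTTF..
  TTFTF.
  TF.FTF
  F...F.
  T..FTT
Step 3: 8 trees catch fire, 10 burn out
  TTTF..
  TTF...
  TF.F..
  F...F.
  ......
  F...FT
Step 4: 4 trees catch fire, 8 burn out
  TTF...
  TF....
  F.....
  ......
  ......
  .....F

TTF...
TF....
F.....
......
......
.....F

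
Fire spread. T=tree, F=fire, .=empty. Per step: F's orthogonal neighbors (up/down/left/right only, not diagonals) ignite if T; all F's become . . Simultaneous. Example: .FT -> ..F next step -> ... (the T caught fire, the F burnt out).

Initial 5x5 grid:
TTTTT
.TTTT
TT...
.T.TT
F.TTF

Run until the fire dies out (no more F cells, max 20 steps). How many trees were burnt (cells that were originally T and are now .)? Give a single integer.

Answer: 4

Derivation:
Step 1: +2 fires, +2 burnt (F count now 2)
Step 2: +2 fires, +2 burnt (F count now 2)
Step 3: +0 fires, +2 burnt (F count now 0)
Fire out after step 3
Initially T: 16, now '.': 13
Total burnt (originally-T cells now '.'): 4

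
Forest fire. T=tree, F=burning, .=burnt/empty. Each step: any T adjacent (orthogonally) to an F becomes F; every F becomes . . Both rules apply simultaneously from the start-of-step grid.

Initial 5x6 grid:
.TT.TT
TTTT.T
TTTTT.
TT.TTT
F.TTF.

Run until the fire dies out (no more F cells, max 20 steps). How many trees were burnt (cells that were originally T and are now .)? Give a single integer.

Answer: 18

Derivation:
Step 1: +3 fires, +2 burnt (F count now 3)
Step 2: +6 fires, +3 burnt (F count now 6)
Step 3: +3 fires, +6 burnt (F count now 3)
Step 4: +3 fires, +3 burnt (F count now 3)
Step 5: +2 fires, +3 burnt (F count now 2)
Step 6: +1 fires, +2 burnt (F count now 1)
Step 7: +0 fires, +1 burnt (F count now 0)
Fire out after step 7
Initially T: 21, now '.': 27
Total burnt (originally-T cells now '.'): 18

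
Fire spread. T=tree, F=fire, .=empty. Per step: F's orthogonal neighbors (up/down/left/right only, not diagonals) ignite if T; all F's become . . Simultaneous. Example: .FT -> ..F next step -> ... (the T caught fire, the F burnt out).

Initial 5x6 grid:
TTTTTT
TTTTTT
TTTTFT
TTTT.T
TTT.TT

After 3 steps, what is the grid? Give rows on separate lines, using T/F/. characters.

Step 1: 3 trees catch fire, 1 burn out
  TTTTTT
  TTTTFT
  TTTF.F
  TTTT.T
  TTT.TT
Step 2: 6 trees catch fire, 3 burn out
  TTTTFT
  TTTF.F
  TTF...
  TTTF.F
  TTT.TT
Step 3: 6 trees catch fire, 6 burn out
  TTTF.F
  TTF...
  TF....
  TTF...
  TTT.TF

TTTF.F
TTF...
TF....
TTF...
TTT.TF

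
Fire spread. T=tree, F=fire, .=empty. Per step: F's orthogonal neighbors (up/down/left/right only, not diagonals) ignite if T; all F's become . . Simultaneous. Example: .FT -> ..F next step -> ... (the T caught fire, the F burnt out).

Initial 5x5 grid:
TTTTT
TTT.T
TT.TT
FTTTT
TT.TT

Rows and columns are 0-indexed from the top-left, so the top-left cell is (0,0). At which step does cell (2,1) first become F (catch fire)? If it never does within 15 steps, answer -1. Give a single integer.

Step 1: cell (2,1)='T' (+3 fires, +1 burnt)
Step 2: cell (2,1)='F' (+4 fires, +3 burnt)
  -> target ignites at step 2
Step 3: cell (2,1)='.' (+3 fires, +4 burnt)
Step 4: cell (2,1)='.' (+5 fires, +3 burnt)
Step 5: cell (2,1)='.' (+3 fires, +5 burnt)
Step 6: cell (2,1)='.' (+2 fires, +3 burnt)
Step 7: cell (2,1)='.' (+1 fires, +2 burnt)
Step 8: cell (2,1)='.' (+0 fires, +1 burnt)
  fire out at step 8

2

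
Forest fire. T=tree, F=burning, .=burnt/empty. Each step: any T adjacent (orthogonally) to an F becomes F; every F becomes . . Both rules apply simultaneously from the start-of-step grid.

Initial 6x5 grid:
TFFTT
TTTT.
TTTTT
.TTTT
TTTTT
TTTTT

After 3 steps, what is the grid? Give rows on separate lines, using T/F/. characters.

Step 1: 4 trees catch fire, 2 burn out
  F..FT
  TFFT.
  TTTTT
  .TTTT
  TTTTT
  TTTTT
Step 2: 5 trees catch fire, 4 burn out
  ....F
  F..F.
  TFFTT
  .TTTT
  TTTTT
  TTTTT
Step 3: 4 trees catch fire, 5 burn out
  .....
  .....
  F..FT
  .FFTT
  TTTTT
  TTTTT

.....
.....
F..FT
.FFTT
TTTTT
TTTTT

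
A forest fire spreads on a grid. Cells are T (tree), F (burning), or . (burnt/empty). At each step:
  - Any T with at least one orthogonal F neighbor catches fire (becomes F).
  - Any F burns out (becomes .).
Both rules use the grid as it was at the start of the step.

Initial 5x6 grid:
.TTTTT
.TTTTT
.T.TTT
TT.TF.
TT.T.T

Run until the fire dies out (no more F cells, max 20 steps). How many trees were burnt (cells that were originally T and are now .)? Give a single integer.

Answer: 20

Derivation:
Step 1: +2 fires, +1 burnt (F count now 2)
Step 2: +4 fires, +2 burnt (F count now 4)
Step 3: +3 fires, +4 burnt (F count now 3)
Step 4: +3 fires, +3 burnt (F count now 3)
Step 5: +2 fires, +3 burnt (F count now 2)
Step 6: +2 fires, +2 burnt (F count now 2)
Step 7: +1 fires, +2 burnt (F count now 1)
Step 8: +2 fires, +1 burnt (F count now 2)
Step 9: +1 fires, +2 burnt (F count now 1)
Step 10: +0 fires, +1 burnt (F count now 0)
Fire out after step 10
Initially T: 21, now '.': 29
Total burnt (originally-T cells now '.'): 20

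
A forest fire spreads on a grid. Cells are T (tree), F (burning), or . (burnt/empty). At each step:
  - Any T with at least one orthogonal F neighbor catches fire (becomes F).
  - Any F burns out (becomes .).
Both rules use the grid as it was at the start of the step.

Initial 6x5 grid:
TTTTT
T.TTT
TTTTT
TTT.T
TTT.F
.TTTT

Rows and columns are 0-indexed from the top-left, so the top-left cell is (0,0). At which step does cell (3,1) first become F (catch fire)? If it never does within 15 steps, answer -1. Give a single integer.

Step 1: cell (3,1)='T' (+2 fires, +1 burnt)
Step 2: cell (3,1)='T' (+2 fires, +2 burnt)
Step 3: cell (3,1)='T' (+3 fires, +2 burnt)
Step 4: cell (3,1)='T' (+5 fires, +3 burnt)
Step 5: cell (3,1)='T' (+5 fires, +5 burnt)
Step 6: cell (3,1)='F' (+4 fires, +5 burnt)
  -> target ignites at step 6
Step 7: cell (3,1)='.' (+3 fires, +4 burnt)
Step 8: cell (3,1)='.' (+1 fires, +3 burnt)
Step 9: cell (3,1)='.' (+0 fires, +1 burnt)
  fire out at step 9

6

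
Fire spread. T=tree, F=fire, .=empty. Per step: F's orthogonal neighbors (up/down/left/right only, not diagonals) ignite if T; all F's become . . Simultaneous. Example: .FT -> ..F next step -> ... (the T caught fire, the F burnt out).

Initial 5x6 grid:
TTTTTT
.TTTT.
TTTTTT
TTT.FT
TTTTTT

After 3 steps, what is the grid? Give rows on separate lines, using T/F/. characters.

Step 1: 3 trees catch fire, 1 burn out
  TTTTTT
  .TTTT.
  TTTTFT
  TTT..F
  TTTTFT
Step 2: 5 trees catch fire, 3 burn out
  TTTTTT
  .TTTF.
  TTTF.F
  TTT...
  TTTF.F
Step 3: 4 trees catch fire, 5 burn out
  TTTTFT
  .TTF..
  TTF...
  TTT...
  TTF...

TTTTFT
.TTF..
TTF...
TTT...
TTF...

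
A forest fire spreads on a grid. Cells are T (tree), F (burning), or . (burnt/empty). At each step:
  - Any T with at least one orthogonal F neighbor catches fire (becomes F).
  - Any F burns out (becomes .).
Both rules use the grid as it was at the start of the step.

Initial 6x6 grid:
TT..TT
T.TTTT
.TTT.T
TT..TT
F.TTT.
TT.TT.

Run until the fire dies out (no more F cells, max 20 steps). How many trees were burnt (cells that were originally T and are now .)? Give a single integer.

Step 1: +2 fires, +1 burnt (F count now 2)
Step 2: +2 fires, +2 burnt (F count now 2)
Step 3: +1 fires, +2 burnt (F count now 1)
Step 4: +1 fires, +1 burnt (F count now 1)
Step 5: +2 fires, +1 burnt (F count now 2)
Step 6: +1 fires, +2 burnt (F count now 1)
Step 7: +1 fires, +1 burnt (F count now 1)
Step 8: +2 fires, +1 burnt (F count now 2)
Step 9: +2 fires, +2 burnt (F count now 2)
Step 10: +1 fires, +2 burnt (F count now 1)
Step 11: +1 fires, +1 burnt (F count now 1)
Step 12: +1 fires, +1 burnt (F count now 1)
Step 13: +2 fires, +1 burnt (F count now 2)
Step 14: +2 fires, +2 burnt (F count now 2)
Step 15: +0 fires, +2 burnt (F count now 0)
Fire out after step 15
Initially T: 24, now '.': 33
Total burnt (originally-T cells now '.'): 21

Answer: 21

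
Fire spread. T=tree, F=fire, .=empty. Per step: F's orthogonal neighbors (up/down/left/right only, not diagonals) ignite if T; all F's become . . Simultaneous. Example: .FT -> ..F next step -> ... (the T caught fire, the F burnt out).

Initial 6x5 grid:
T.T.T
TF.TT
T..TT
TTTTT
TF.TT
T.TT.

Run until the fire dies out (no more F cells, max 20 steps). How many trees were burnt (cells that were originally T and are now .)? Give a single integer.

Answer: 19

Derivation:
Step 1: +3 fires, +2 burnt (F count now 3)
Step 2: +5 fires, +3 burnt (F count now 5)
Step 3: +1 fires, +5 burnt (F count now 1)
Step 4: +3 fires, +1 burnt (F count now 3)
Step 5: +4 fires, +3 burnt (F count now 4)
Step 6: +2 fires, +4 burnt (F count now 2)
Step 7: +1 fires, +2 burnt (F count now 1)
Step 8: +0 fires, +1 burnt (F count now 0)
Fire out after step 8
Initially T: 20, now '.': 29
Total burnt (originally-T cells now '.'): 19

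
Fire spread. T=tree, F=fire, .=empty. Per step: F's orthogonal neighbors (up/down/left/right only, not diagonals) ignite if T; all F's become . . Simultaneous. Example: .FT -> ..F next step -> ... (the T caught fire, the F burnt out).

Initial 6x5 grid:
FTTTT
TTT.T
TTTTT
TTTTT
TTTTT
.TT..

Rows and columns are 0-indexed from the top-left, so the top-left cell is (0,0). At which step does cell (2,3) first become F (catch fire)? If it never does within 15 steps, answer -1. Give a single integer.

Step 1: cell (2,3)='T' (+2 fires, +1 burnt)
Step 2: cell (2,3)='T' (+3 fires, +2 burnt)
Step 3: cell (2,3)='T' (+4 fires, +3 burnt)
Step 4: cell (2,3)='T' (+4 fires, +4 burnt)
Step 5: cell (2,3)='F' (+4 fires, +4 burnt)
  -> target ignites at step 5
Step 6: cell (2,3)='.' (+4 fires, +4 burnt)
Step 7: cell (2,3)='.' (+3 fires, +4 burnt)
Step 8: cell (2,3)='.' (+1 fires, +3 burnt)
Step 9: cell (2,3)='.' (+0 fires, +1 burnt)
  fire out at step 9

5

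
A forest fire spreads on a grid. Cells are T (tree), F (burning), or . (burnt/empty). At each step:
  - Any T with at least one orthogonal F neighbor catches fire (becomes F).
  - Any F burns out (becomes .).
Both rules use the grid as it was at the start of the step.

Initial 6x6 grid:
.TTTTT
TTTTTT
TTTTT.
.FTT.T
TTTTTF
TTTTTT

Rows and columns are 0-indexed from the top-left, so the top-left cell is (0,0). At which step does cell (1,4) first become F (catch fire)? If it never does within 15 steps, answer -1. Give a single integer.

Step 1: cell (1,4)='T' (+6 fires, +2 burnt)
Step 2: cell (1,4)='T' (+9 fires, +6 burnt)
Step 3: cell (1,4)='T' (+7 fires, +9 burnt)
Step 4: cell (1,4)='T' (+3 fires, +7 burnt)
Step 5: cell (1,4)='F' (+2 fires, +3 burnt)
  -> target ignites at step 5
Step 6: cell (1,4)='.' (+2 fires, +2 burnt)
Step 7: cell (1,4)='.' (+1 fires, +2 burnt)
Step 8: cell (1,4)='.' (+0 fires, +1 burnt)
  fire out at step 8

5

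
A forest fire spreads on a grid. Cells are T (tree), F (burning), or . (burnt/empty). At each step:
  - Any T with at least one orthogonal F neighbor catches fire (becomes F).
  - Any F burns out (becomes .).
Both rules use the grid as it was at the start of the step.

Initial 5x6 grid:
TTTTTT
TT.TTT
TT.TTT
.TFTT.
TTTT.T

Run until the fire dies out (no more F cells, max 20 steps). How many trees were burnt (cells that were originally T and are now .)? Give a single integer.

Step 1: +3 fires, +1 burnt (F count now 3)
Step 2: +5 fires, +3 burnt (F count now 5)
Step 3: +5 fires, +5 burnt (F count now 5)
Step 4: +5 fires, +5 burnt (F count now 5)
Step 5: +4 fires, +5 burnt (F count now 4)
Step 6: +1 fires, +4 burnt (F count now 1)
Step 7: +0 fires, +1 burnt (F count now 0)
Fire out after step 7
Initially T: 24, now '.': 29
Total burnt (originally-T cells now '.'): 23

Answer: 23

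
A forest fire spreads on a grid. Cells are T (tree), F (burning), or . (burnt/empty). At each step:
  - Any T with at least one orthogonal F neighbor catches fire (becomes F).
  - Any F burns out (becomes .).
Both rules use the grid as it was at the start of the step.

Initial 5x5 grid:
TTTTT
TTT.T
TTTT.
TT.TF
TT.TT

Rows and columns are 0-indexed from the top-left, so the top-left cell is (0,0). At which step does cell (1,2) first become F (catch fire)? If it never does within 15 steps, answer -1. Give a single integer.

Step 1: cell (1,2)='T' (+2 fires, +1 burnt)
Step 2: cell (1,2)='T' (+2 fires, +2 burnt)
Step 3: cell (1,2)='T' (+1 fires, +2 burnt)
Step 4: cell (1,2)='F' (+2 fires, +1 burnt)
  -> target ignites at step 4
Step 5: cell (1,2)='.' (+4 fires, +2 burnt)
Step 6: cell (1,2)='.' (+5 fires, +4 burnt)
Step 7: cell (1,2)='.' (+3 fires, +5 burnt)
Step 8: cell (1,2)='.' (+1 fires, +3 burnt)
Step 9: cell (1,2)='.' (+0 fires, +1 burnt)
  fire out at step 9

4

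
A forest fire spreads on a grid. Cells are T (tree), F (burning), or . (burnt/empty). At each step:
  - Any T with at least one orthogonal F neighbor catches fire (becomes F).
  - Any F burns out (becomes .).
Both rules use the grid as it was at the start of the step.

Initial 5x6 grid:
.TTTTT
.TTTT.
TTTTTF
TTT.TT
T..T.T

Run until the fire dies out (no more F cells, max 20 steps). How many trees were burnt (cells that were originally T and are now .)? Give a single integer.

Answer: 21

Derivation:
Step 1: +2 fires, +1 burnt (F count now 2)
Step 2: +4 fires, +2 burnt (F count now 4)
Step 3: +3 fires, +4 burnt (F count now 3)
Step 4: +5 fires, +3 burnt (F count now 5)
Step 5: +4 fires, +5 burnt (F count now 4)
Step 6: +2 fires, +4 burnt (F count now 2)
Step 7: +1 fires, +2 burnt (F count now 1)
Step 8: +0 fires, +1 burnt (F count now 0)
Fire out after step 8
Initially T: 22, now '.': 29
Total burnt (originally-T cells now '.'): 21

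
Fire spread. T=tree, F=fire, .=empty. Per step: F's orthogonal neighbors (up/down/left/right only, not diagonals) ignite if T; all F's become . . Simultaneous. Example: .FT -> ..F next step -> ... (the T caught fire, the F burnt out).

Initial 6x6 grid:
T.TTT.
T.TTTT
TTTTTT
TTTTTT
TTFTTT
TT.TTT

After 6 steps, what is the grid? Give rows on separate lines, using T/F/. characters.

Step 1: 3 trees catch fire, 1 burn out
  T.TTT.
  T.TTTT
  TTTTTT
  TTFTTT
  TF.FTT
  TT.TTT
Step 2: 7 trees catch fire, 3 burn out
  T.TTT.
  T.TTTT
  TTFTTT
  TF.FTT
  F...FT
  TF.FTT
Step 3: 8 trees catch fire, 7 burn out
  T.TTT.
  T.FTTT
  TF.FTT
  F...FT
  .....F
  F...FT
Step 4: 6 trees catch fire, 8 burn out
  T.FTT.
  T..FTT
  F...FT
  .....F
  ......
  .....F
Step 5: 4 trees catch fire, 6 burn out
  T..FT.
  F...FT
  .....F
  ......
  ......
  ......
Step 6: 3 trees catch fire, 4 burn out
  F...F.
  .....F
  ......
  ......
  ......
  ......

F...F.
.....F
......
......
......
......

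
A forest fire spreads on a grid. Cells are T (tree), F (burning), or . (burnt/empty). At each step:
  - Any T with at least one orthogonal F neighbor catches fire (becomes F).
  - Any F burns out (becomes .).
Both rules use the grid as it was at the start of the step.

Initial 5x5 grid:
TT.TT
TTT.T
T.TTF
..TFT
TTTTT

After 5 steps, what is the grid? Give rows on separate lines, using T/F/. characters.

Step 1: 5 trees catch fire, 2 burn out
  TT.TT
  TTT.F
  T.TF.
  ..F.F
  TTTFT
Step 2: 4 trees catch fire, 5 burn out
  TT.TF
  TTT..
  T.F..
  .....
  TTF.F
Step 3: 3 trees catch fire, 4 burn out
  TT.F.
  TTF..
  T....
  .....
  TF...
Step 4: 2 trees catch fire, 3 burn out
  TT...
  TF...
  T....
  .....
  F....
Step 5: 2 trees catch fire, 2 burn out
  TF...
  F....
  T....
  .....
  .....

TF...
F....
T....
.....
.....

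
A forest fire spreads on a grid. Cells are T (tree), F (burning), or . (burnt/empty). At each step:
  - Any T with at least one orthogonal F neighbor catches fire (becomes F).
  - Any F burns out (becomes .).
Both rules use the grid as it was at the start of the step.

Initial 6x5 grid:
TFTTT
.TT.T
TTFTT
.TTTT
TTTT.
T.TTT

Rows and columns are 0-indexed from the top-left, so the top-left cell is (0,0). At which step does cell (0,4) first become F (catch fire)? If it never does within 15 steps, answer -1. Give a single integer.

Step 1: cell (0,4)='T' (+7 fires, +2 burnt)
Step 2: cell (0,4)='T' (+6 fires, +7 burnt)
Step 3: cell (0,4)='F' (+6 fires, +6 burnt)
  -> target ignites at step 3
Step 4: cell (0,4)='.' (+2 fires, +6 burnt)
Step 5: cell (0,4)='.' (+2 fires, +2 burnt)
Step 6: cell (0,4)='.' (+0 fires, +2 burnt)
  fire out at step 6

3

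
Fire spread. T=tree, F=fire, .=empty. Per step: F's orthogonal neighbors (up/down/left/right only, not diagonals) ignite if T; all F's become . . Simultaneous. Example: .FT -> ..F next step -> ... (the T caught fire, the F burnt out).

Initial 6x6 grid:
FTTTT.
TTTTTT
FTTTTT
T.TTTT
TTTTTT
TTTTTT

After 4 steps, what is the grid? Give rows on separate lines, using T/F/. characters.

Step 1: 4 trees catch fire, 2 burn out
  .FTTT.
  FTTTTT
  .FTTTT
  F.TTTT
  TTTTTT
  TTTTTT
Step 2: 4 trees catch fire, 4 burn out
  ..FTT.
  .FTTTT
  ..FTTT
  ..TTTT
  FTTTTT
  TTTTTT
Step 3: 6 trees catch fire, 4 burn out
  ...FT.
  ..FTTT
  ...FTT
  ..FTTT
  .FTTTT
  FTTTTT
Step 4: 6 trees catch fire, 6 burn out
  ....F.
  ...FTT
  ....FT
  ...FTT
  ..FTTT
  .FTTTT

....F.
...FTT
....FT
...FTT
..FTTT
.FTTTT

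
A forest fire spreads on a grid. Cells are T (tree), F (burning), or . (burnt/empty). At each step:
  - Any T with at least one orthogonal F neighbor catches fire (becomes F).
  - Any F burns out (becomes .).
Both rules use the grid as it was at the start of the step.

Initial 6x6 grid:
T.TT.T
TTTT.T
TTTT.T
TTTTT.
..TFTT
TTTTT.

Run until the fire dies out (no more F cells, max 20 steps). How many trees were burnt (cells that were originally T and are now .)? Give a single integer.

Answer: 24

Derivation:
Step 1: +4 fires, +1 burnt (F count now 4)
Step 2: +6 fires, +4 burnt (F count now 6)
Step 3: +4 fires, +6 burnt (F count now 4)
Step 4: +5 fires, +4 burnt (F count now 5)
Step 5: +3 fires, +5 burnt (F count now 3)
Step 6: +1 fires, +3 burnt (F count now 1)
Step 7: +1 fires, +1 burnt (F count now 1)
Step 8: +0 fires, +1 burnt (F count now 0)
Fire out after step 8
Initially T: 27, now '.': 33
Total burnt (originally-T cells now '.'): 24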